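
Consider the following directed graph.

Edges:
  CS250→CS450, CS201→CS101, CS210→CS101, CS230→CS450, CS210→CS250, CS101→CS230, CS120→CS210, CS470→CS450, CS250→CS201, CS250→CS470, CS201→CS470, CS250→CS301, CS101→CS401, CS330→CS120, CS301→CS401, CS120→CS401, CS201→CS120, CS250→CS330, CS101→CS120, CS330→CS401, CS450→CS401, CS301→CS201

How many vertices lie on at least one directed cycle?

A vertex is on a directed cycle iff it belongs to a strongly connected component of size ≥ 2 (or has a self-loop).
The vertices on cycles are {CS101, CS120, CS201, CS210, CS250, CS301, CS330} — 7 in total.

7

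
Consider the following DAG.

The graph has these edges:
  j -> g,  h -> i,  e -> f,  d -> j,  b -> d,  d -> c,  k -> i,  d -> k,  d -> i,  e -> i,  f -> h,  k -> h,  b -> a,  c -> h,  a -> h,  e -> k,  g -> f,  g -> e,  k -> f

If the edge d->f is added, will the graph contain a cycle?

No

Adding d→f creates a cycle iff f can already reach d.
Explore from f: no path reaches d. The graph stays acyclic.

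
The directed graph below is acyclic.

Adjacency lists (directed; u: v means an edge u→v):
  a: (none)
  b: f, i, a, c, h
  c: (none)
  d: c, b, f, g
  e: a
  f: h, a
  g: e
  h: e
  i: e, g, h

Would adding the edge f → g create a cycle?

Adding f→g creates a cycle iff g can already reach f.
Explore from g: no path reaches f. The graph stays acyclic.

No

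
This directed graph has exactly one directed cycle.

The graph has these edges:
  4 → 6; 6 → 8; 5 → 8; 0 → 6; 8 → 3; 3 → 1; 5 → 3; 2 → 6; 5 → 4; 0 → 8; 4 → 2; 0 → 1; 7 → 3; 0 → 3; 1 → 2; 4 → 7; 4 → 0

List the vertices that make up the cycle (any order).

1, 2, 3, 6, 8

DFS with gray/black marking from 2:
2 gray
  6 gray
    8 gray
      3 gray
        1 gray
          1→2: 2 is gray → back edge
Back edge closes the cycle 2 → 6 → 8 → 3 → 1 → 2; its vertices are {1, 2, 3, 6, 8}.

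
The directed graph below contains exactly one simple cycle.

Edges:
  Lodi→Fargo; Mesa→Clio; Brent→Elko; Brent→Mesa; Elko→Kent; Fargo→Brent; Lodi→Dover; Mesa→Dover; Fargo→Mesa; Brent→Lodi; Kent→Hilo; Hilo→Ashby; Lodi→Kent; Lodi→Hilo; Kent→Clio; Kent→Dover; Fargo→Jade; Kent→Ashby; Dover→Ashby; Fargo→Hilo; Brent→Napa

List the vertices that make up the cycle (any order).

Lodi, Brent, Fargo

DFS with gray/black marking from Fargo:
Fargo gray
  Hilo gray
    Ashby gray
    Ashby black
  Hilo black
  Jade gray
  Jade black
  Mesa gray
    Dover gray
      Dover→Ashby: Ashby black — skip
    Dover black
    Clio gray
    Clio black
  Mesa black
  Brent gray
    Elko gray
      Kent gray
        Kent→Dover: Dover black — skip
        Kent→Clio: Clio black — skip
        Kent→Ashby: Ashby black — skip
        Kent→Hilo: Hilo black — skip
      Kent black
    Elko black
    Brent→Mesa: Mesa black — skip
    Napa gray
    Napa black
    Lodi gray
      Lodi→Dover: Dover black — skip
      Lodi→Fargo: Fargo is gray → back edge
Back edge closes the cycle Fargo → Brent → Lodi → Fargo; its vertices are {Lodi, Brent, Fargo}.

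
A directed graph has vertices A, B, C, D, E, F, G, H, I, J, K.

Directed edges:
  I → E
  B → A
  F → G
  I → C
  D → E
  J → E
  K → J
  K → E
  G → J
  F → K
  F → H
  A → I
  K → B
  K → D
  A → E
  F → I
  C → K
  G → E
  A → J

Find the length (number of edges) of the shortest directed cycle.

5

For each vertex v, BFS finds the shortest path from v back to v.
The shortest such closed walk is I → C → K → B → A → I, length 5.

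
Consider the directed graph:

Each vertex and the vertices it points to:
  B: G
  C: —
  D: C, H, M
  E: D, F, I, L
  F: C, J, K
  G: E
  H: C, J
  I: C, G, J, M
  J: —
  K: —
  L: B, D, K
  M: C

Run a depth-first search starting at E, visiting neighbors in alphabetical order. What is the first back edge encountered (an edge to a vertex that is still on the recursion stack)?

G->E

DFS from E (visiting neighbors in alphabetical order); mark gray on enter, black on exit:
E gray
  D gray
    C gray
    C black
    H gray
      H→C: C black — skip
      J gray
      J black
    H black
    M gray
      M→C: C black — skip
    M black
  D black
  F gray
    F→C: C black — skip
    F→J: J black — skip
    K gray
    K black
  F black
  I gray
    I→C: C black — skip
    G gray
      G→E: E is gray → back edge
First back edge: G → E.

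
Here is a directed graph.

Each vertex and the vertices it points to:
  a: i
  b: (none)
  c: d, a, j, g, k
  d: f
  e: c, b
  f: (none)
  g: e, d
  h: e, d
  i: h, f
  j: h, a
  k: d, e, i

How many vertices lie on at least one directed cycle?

A vertex is on a directed cycle iff it belongs to a strongly connected component of size ≥ 2 (or has a self-loop).
The vertices on cycles are {a, c, e, g, h, i, j, k} — 8 in total.

8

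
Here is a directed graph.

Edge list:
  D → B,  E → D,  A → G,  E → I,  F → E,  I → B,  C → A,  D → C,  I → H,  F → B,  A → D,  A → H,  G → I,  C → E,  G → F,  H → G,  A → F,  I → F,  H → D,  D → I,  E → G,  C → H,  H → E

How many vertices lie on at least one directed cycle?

A vertex is on a directed cycle iff it belongs to a strongly connected component of size ≥ 2 (or has a self-loop).
The vertices on cycles are {A, C, D, E, F, G, H, I} — 8 in total.

8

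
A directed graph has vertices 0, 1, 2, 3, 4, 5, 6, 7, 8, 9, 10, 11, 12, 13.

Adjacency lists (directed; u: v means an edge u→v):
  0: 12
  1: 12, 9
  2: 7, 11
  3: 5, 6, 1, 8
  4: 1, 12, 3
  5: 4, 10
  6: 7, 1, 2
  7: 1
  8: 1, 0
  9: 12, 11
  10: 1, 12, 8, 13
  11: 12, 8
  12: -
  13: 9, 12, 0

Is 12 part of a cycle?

No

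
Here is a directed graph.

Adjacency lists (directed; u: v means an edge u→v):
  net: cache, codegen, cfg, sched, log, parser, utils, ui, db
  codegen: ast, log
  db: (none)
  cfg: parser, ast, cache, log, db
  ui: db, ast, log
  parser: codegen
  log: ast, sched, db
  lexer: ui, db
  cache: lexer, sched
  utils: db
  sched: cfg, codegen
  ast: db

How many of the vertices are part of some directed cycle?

A vertex is on a directed cycle iff it belongs to a strongly connected component of size ≥ 2 (or has a self-loop).
The vertices on cycles are {ui, cfg, log, cache, lexer, sched, parser, codegen} — 8 in total.

8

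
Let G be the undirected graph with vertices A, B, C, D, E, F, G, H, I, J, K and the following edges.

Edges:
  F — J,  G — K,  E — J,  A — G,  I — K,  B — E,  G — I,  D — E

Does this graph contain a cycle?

Yes

DFS, tracking each vertex's parent; an edge to a visited non-parent vertex closes a cycle.
Start from H:
visit H (parent –)
visit A (parent –)
  visit G (parent A)
    visit I (parent G)
      visit K (parent I)
        K–G: G visited and ≠ parent → cycle
Cycle: G – I – K – G.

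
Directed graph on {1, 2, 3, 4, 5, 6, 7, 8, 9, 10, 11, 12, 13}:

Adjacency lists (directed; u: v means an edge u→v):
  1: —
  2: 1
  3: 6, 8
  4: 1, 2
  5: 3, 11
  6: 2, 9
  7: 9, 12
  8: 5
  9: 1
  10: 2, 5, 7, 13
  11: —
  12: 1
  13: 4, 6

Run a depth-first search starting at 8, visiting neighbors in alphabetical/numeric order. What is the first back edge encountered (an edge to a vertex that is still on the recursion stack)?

DFS from 8 (visiting neighbors in alphabetical/numeric order); mark gray on enter, black on exit:
8 gray
  5 gray
    3 gray
      6 gray
        2 gray
          1 gray
          1 black
        2 black
        9 gray
          9→1: 1 black — skip
        9 black
      6 black
      3→8: 8 is gray → back edge
First back edge: 3 → 8.

3->8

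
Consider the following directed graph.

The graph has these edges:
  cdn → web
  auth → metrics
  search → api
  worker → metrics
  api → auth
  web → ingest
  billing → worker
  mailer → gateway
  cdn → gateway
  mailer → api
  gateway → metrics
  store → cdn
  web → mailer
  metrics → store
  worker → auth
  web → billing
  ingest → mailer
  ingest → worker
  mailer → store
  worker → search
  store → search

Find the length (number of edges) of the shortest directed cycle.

4

For each vertex v, BFS finds the shortest path from v back to v.
The shortest such closed walk is web → mailer → store → cdn → web, length 4.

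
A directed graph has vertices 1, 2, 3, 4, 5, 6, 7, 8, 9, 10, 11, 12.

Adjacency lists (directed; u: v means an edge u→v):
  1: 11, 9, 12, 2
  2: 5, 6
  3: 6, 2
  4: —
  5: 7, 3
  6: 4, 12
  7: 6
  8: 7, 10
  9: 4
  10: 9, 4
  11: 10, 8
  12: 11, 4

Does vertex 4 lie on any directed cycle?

4 lies on a cycle iff there is a path from 4 back to itself.
Exploring from 4, it never reaches itself; equivalently, its strongly connected component is a singleton.

No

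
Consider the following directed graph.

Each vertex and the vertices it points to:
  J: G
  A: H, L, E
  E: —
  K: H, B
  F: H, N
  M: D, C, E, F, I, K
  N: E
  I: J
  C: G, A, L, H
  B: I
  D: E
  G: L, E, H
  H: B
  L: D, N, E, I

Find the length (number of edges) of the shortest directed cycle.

For each vertex v, BFS finds the shortest path from v back to v.
The shortest such closed walk is G → L → I → J → G, length 4.

4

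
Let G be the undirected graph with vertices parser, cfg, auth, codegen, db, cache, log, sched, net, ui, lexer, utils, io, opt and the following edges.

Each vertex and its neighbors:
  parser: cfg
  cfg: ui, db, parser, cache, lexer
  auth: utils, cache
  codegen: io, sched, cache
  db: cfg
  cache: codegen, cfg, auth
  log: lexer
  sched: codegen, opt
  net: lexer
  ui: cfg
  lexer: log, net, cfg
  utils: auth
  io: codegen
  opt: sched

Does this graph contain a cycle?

DFS, tracking each vertex's parent; an edge to a visited non-parent vertex closes a cycle.
Start from db:
visit db (parent –)
  visit cfg (parent db)
    visit ui (parent cfg)
      ui–cfg: parent, skip
    cfg–db: parent, skip
    visit parser (parent cfg)
      parser–cfg: parent, skip
    visit cache (parent cfg)
      visit codegen (parent cache)
        visit io (parent codegen)
          io–codegen: parent, skip
        visit sched (parent codegen)
          sched–codegen: parent, skip
          visit opt (parent sched)
            opt–sched: parent, skip
        codegen–cache: parent, skip
      cache–cfg: parent, skip
      visit auth (parent cache)
        visit utils (parent auth)
          utils–auth: parent, skip
        auth–cache: parent, skip
    visit lexer (parent cfg)
      visit log (parent lexer)
        log–lexer: parent, skip
      visit net (parent lexer)
        net–lexer: parent, skip
      lexer–cfg: parent, skip
No non-parent visited neighbor found — the graph is a forest.

No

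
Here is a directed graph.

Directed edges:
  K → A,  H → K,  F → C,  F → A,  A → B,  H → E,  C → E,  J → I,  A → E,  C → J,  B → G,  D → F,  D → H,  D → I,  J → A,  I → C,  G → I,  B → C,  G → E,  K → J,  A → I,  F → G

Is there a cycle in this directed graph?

DFS with white/gray/black marking, starting from F:
F gray
  C gray
    J gray
      I gray
        I→C: C is gray → back edge
Back edge found, so a cycle exists: C → J → I → C.

Yes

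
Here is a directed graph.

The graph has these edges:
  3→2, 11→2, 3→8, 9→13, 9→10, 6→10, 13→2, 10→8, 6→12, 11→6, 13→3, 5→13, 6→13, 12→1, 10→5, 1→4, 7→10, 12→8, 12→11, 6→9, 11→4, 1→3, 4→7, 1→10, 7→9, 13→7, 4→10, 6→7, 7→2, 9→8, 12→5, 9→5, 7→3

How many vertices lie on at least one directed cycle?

8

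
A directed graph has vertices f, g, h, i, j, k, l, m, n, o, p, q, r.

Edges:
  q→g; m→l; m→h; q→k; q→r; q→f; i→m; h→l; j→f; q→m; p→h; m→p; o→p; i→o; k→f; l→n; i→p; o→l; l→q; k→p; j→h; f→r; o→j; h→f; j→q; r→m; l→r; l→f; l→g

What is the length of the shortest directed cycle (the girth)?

3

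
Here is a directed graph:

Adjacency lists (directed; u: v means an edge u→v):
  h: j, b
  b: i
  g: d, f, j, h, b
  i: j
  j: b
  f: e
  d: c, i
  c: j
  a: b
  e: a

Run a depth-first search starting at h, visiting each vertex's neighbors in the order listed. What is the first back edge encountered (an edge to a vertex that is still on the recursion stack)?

DFS from h (visiting each vertex's neighbors in the order listed); mark gray on enter, black on exit:
h gray
  j gray
    b gray
      i gray
        i→j: j is gray → back edge
First back edge: i → j.

i→j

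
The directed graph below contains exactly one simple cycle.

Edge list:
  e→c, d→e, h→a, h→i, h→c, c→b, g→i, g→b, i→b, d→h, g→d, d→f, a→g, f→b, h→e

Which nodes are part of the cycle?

a, d, g, h

DFS with gray/black marking from d:
d gray
  h gray
    a gray
      g gray
        i gray
          b gray
          b black
        i black
        g→d: d is gray → back edge
Back edge closes the cycle d → h → a → g → d; its vertices are {a, d, g, h}.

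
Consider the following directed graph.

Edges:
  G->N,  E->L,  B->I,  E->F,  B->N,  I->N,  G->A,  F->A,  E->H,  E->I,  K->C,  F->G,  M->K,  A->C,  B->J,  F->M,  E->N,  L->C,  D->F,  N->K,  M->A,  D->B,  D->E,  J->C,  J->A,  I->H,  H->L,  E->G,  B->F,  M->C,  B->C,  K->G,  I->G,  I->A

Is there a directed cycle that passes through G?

Yes

G is on a cycle iff G can reach itself via ≥1 edge.
G → N → K → G — yes.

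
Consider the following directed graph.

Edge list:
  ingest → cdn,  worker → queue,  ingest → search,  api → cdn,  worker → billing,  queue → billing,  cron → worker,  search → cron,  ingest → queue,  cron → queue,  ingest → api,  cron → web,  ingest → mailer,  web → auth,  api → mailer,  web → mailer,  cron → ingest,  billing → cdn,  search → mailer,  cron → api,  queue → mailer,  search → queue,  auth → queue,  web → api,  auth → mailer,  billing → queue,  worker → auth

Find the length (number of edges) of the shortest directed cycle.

2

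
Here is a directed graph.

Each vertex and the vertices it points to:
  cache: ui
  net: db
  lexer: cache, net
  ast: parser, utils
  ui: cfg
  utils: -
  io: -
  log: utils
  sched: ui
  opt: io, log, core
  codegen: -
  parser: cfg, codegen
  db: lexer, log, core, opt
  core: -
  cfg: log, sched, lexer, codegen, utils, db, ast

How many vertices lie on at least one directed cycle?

9

A vertex is on a directed cycle iff it belongs to a strongly connected component of size ≥ 2 (or has a self-loop).
The vertices on cycles are {db, ui, ast, cfg, net, cache, lexer, sched, parser} — 9 in total.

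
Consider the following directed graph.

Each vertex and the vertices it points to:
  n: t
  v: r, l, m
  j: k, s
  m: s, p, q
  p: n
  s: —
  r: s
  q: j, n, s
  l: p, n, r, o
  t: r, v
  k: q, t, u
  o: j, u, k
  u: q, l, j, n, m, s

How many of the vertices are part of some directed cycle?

A vertex is on a directed cycle iff it belongs to a strongly connected component of size ≥ 2 (or has a self-loop).
The vertices on cycles are {j, k, l, m, n, o, p, q, t, u, v} — 11 in total.

11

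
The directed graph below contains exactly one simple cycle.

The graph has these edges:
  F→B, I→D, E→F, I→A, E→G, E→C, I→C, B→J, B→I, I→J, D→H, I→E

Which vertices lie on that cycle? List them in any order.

B, E, F, I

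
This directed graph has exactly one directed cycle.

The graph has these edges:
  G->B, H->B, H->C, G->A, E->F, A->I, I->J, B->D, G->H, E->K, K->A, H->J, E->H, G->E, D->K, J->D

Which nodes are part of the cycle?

A, D, I, J, K

DFS with gray/black marking from A:
A gray
  I gray
    J gray
      D gray
        K gray
          K→A: A is gray → back edge
Back edge closes the cycle A → I → J → D → K → A; its vertices are {A, D, I, J, K}.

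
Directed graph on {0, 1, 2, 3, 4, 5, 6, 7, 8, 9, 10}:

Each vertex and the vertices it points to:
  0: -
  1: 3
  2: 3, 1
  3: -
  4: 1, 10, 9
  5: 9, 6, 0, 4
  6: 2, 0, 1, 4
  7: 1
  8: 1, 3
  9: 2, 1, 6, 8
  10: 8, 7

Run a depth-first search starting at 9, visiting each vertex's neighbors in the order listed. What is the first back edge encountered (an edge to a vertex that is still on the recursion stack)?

4->9

DFS from 9 (visiting each vertex's neighbors in the order listed); mark gray on enter, black on exit:
9 gray
  2 gray
    3 gray
    3 black
    1 gray
      1→3: 3 black — skip
    1 black
  2 black
  9→1: 1 black — skip
  6 gray
    6→2: 2 black — skip
    0 gray
    0 black
    6→1: 1 black — skip
    4 gray
      4→1: 1 black — skip
      10 gray
        8 gray
          8→1: 1 black — skip
          8→3: 3 black — skip
        8 black
        7 gray
          7→1: 1 black — skip
        7 black
      10 black
      4→9: 9 is gray → back edge
First back edge: 4 → 9.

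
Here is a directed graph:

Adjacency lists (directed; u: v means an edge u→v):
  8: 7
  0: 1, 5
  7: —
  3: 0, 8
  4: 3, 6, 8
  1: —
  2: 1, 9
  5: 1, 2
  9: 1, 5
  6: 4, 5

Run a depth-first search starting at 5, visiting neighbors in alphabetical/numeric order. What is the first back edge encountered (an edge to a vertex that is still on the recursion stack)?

9→5

DFS from 5 (visiting neighbors in alphabetical/numeric order); mark gray on enter, black on exit:
5 gray
  1 gray
  1 black
  2 gray
    2→1: 1 black — skip
    9 gray
      9→1: 1 black — skip
      9→5: 5 is gray → back edge
First back edge: 9 → 5.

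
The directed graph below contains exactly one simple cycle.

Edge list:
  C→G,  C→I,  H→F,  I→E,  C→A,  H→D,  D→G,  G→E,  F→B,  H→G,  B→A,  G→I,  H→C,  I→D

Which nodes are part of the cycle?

D, G, I

DFS with gray/black marking from D:
D gray
  G gray
    I gray
      I→D: D is gray → back edge
Back edge closes the cycle D → G → I → D; its vertices are {D, G, I}.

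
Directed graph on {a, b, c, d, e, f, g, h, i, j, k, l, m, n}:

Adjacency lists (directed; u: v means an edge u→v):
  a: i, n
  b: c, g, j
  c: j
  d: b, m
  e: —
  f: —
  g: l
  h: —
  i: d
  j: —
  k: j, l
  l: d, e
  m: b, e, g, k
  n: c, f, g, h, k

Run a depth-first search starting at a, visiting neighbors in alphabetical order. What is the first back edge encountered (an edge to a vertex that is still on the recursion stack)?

l→d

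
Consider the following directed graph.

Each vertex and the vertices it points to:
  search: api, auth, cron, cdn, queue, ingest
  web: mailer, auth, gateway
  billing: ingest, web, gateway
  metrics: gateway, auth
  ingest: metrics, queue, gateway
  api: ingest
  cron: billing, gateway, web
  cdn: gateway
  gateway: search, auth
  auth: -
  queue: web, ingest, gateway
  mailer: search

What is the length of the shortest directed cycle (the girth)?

2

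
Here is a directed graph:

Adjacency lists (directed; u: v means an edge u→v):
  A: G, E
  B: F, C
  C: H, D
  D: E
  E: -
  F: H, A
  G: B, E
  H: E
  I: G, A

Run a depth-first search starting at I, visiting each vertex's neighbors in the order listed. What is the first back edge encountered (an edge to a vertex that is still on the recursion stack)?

DFS from I (visiting each vertex's neighbors in the order listed); mark gray on enter, black on exit:
I gray
  G gray
    B gray
      F gray
        H gray
          E gray
          E black
        H black
        A gray
          A→G: G is gray → back edge
First back edge: A → G.

A→G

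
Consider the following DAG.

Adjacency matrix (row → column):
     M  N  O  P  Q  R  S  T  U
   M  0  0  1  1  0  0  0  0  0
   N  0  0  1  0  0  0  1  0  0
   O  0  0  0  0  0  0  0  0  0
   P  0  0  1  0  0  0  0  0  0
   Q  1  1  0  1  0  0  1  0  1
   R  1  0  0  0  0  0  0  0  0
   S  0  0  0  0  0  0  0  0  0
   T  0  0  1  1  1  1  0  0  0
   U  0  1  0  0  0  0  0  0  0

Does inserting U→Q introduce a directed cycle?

Yes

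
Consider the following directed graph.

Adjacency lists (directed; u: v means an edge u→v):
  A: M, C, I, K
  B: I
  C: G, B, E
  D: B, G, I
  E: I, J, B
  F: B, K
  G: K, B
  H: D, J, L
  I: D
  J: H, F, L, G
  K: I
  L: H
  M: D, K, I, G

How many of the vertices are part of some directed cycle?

8

A vertex is on a directed cycle iff it belongs to a strongly connected component of size ≥ 2 (or has a self-loop).
The vertices on cycles are {B, D, G, H, I, J, K, L} — 8 in total.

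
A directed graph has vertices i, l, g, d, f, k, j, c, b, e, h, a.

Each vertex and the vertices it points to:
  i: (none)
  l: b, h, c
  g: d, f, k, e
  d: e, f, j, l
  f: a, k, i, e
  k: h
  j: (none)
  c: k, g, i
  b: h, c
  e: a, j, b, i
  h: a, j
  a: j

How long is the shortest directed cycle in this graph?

4

For each vertex v, BFS finds the shortest path from v back to v.
The shortest such closed walk is c → g → d → l → c, length 4.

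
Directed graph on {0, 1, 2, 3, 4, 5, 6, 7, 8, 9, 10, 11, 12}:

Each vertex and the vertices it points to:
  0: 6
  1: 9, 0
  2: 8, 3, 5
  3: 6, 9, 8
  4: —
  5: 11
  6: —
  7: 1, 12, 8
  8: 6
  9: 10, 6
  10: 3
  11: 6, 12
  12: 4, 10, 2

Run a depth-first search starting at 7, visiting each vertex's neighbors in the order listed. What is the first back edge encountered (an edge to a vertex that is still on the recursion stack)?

DFS from 7 (visiting each vertex's neighbors in the order listed); mark gray on enter, black on exit:
7 gray
  1 gray
    9 gray
      10 gray
        3 gray
          6 gray
          6 black
          3→9: 9 is gray → back edge
First back edge: 3 → 9.

3->9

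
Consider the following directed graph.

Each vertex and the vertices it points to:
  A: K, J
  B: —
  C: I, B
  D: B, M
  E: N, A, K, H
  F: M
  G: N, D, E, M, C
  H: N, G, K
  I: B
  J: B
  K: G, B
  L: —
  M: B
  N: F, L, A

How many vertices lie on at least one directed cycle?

6

A vertex is on a directed cycle iff it belongs to a strongly connected component of size ≥ 2 (or has a self-loop).
The vertices on cycles are {A, E, G, H, K, N} — 6 in total.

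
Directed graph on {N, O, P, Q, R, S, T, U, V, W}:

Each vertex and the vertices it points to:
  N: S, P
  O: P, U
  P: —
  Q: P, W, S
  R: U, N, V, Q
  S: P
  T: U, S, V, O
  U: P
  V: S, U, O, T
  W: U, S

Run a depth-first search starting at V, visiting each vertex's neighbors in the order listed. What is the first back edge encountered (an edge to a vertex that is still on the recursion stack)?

T→V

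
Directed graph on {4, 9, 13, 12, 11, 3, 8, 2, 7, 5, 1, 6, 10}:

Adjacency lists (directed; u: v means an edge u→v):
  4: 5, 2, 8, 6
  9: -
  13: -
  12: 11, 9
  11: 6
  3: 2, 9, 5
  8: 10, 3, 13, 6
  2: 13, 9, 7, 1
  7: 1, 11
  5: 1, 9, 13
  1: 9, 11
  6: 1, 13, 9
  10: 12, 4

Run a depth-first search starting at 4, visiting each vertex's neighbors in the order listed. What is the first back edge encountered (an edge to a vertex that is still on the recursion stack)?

DFS from 4 (visiting each vertex's neighbors in the order listed); mark gray on enter, black on exit:
4 gray
  5 gray
    1 gray
      9 gray
      9 black
      11 gray
        6 gray
          6→1: 1 is gray → back edge
First back edge: 6 → 1.

6→1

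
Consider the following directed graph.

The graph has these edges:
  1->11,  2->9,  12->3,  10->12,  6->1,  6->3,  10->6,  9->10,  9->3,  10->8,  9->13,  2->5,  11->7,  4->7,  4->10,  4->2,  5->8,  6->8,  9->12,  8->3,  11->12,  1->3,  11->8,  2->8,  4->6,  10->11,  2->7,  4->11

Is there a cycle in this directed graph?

No

DFS with white/gray/black marking, starting from 2:
2 gray
  7 gray
  7 black
  8 gray
    3 gray
    3 black
  8 black
  5 gray
    5→8: 8 black — skip
  5 black
  9 gray
    13 gray
    13 black
    9→3: 3 black — skip
    10 gray
      6 gray
        1 gray
          1→3: 3 black — skip
          11 gray
            12 gray
              12→3: 3 black — skip
            12 black
            11→7: 7 black — skip
            11→8: 8 black — skip
          11 black
        1 black
        6→8: 8 black — skip
        6→3: 3 black — skip
      6 black
      10→12: 12 black — skip
      10→8: 8 black — skip
      10→11: 11 black — skip
    10 black
    9→12: 12 black — skip
  9 black
2 black
4 gray
  4→10: 10 black — skip
  4→2: 2 black — skip
  4→11: 11 black — skip
  4→7: 7 black — skip
  4→6: 6 black — skip
4 black
Every edge goes to a white or black vertex — no back edge, so the graph is acyclic.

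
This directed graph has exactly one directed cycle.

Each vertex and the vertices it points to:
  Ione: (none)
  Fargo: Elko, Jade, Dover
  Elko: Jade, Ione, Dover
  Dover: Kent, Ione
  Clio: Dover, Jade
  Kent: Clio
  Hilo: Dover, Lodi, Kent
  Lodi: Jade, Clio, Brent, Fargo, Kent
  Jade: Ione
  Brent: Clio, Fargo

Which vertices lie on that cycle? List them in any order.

Clio, Kent, Dover

DFS with gray/black marking from Kent:
Kent gray
  Clio gray
    Dover gray
      Dover→Kent: Kent is gray → back edge
Back edge closes the cycle Kent → Clio → Dover → Kent; its vertices are {Clio, Kent, Dover}.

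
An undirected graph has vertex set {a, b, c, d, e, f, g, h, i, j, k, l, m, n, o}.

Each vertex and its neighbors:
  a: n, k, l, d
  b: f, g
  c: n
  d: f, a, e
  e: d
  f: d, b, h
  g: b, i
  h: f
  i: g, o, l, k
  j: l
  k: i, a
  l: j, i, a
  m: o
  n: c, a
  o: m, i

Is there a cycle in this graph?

DFS, tracking each vertex's parent; an edge to a visited non-parent vertex closes a cycle.
Start from c:
visit c (parent –)
  visit n (parent c)
    n–c: parent, skip
    visit a (parent n)
      a–n: parent, skip
      visit k (parent a)
        visit i (parent k)
          visit g (parent i)
            visit b (parent g)
              visit f (parent b)
                visit d (parent f)
                  d–f: parent, skip
                  d–a: a visited and ≠ parent → cycle
Cycle: a – k – i – g – b – f – d – a.

Yes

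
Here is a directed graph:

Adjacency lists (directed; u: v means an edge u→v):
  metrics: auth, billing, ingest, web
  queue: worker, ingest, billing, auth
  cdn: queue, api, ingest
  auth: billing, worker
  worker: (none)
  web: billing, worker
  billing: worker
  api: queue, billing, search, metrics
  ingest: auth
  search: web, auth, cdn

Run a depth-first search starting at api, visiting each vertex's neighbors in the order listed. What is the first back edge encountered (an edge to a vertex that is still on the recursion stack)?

cdn->api

DFS from api (visiting each vertex's neighbors in the order listed); mark gray on enter, black on exit:
api gray
  queue gray
    worker gray
    worker black
    ingest gray
      auth gray
        billing gray
          billing→worker: worker black — skip
        billing black
        auth→worker: worker black — skip
      auth black
    ingest black
    queue→billing: billing black — skip
    queue→auth: auth black — skip
  queue black
  api→billing: billing black — skip
  search gray
    web gray
      web→billing: billing black — skip
      web→worker: worker black — skip
    web black
    search→auth: auth black — skip
    cdn gray
      cdn→queue: queue black — skip
      cdn→api: api is gray → back edge
First back edge: cdn → api.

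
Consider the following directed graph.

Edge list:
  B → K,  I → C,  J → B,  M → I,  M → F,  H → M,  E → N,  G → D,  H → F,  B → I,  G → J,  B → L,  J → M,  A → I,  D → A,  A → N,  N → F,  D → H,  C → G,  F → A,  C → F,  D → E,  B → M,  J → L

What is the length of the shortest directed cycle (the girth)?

For each vertex v, BFS finds the shortest path from v back to v.
The shortest such closed walk is A → N → F → A, length 3.

3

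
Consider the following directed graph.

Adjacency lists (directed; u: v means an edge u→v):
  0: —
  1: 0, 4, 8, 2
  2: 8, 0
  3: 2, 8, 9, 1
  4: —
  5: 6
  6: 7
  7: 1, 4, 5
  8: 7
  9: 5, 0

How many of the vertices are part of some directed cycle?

6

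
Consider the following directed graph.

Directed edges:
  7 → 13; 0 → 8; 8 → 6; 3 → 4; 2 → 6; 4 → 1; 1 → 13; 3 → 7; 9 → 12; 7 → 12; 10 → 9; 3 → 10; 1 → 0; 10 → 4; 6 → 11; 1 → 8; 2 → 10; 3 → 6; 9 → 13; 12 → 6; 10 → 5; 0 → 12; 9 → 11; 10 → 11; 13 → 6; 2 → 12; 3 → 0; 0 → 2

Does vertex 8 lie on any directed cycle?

No

8 lies on a cycle iff there is a path from 8 back to itself.
Exploring from 8, it never reaches itself; equivalently, its strongly connected component is a singleton.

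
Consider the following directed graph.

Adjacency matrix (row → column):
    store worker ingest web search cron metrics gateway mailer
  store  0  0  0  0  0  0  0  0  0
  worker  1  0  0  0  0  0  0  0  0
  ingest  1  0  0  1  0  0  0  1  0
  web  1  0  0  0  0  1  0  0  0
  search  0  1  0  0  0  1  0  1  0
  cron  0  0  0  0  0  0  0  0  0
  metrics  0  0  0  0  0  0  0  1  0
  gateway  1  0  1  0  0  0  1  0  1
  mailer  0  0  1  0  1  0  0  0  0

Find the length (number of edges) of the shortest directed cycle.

2

For each vertex v, BFS finds the shortest path from v back to v.
The shortest such closed walk is metrics → gateway → metrics, length 2.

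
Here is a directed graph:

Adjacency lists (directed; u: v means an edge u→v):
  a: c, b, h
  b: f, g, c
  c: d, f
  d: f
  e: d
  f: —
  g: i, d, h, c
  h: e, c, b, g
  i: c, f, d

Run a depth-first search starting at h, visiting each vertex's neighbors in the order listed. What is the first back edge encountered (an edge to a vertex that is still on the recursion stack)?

DFS from h (visiting each vertex's neighbors in the order listed); mark gray on enter, black on exit:
h gray
  e gray
    d gray
      f gray
      f black
    d black
  e black
  c gray
    c→d: d black — skip
    c→f: f black — skip
  c black
  b gray
    b→f: f black — skip
    g gray
      i gray
        i→c: c black — skip
        i→f: f black — skip
        i→d: d black — skip
      i black
      g→d: d black — skip
      g→h: h is gray → back edge
First back edge: g → h.

g->h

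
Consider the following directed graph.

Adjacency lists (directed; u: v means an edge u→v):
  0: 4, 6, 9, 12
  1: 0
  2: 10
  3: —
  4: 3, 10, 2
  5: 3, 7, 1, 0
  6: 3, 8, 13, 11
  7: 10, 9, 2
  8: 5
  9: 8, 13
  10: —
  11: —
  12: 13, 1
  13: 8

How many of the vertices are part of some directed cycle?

A vertex is on a directed cycle iff it belongs to a strongly connected component of size ≥ 2 (or has a self-loop).
The vertices on cycles are {0, 1, 5, 6, 7, 8, 9, 12, 13} — 9 in total.

9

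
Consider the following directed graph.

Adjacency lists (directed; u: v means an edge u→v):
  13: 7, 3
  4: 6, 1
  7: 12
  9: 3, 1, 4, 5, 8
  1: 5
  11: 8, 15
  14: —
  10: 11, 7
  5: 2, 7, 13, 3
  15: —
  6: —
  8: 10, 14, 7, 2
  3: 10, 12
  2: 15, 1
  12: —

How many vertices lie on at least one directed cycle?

8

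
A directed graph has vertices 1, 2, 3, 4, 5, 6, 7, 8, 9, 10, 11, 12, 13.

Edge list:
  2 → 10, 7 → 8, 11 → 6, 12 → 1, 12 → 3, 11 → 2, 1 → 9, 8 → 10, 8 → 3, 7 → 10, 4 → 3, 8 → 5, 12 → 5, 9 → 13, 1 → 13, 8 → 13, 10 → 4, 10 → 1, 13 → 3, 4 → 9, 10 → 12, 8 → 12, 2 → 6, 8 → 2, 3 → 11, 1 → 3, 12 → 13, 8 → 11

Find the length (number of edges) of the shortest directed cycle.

For each vertex v, BFS finds the shortest path from v back to v.
The shortest such closed walk is 12 → 3 → 11 → 2 → 10 → 12, length 5.

5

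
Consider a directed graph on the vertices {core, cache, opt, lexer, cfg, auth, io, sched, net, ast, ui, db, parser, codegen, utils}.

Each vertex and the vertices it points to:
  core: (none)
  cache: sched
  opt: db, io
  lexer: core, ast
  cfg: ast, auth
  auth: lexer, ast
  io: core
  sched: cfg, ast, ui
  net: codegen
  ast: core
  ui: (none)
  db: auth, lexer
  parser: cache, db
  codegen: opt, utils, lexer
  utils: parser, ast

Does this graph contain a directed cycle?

No

DFS with white/gray/black marking, starting from cache:
cache gray
  sched gray
    cfg gray
      ast gray
        core gray
        core black
      ast black
      auth gray
        lexer gray
          lexer→core: core black — skip
          lexer→ast: ast black — skip
        lexer black
        auth→ast: ast black — skip
      auth black
    cfg black
    sched→ast: ast black — skip
    ui gray
    ui black
  sched black
cache black
opt gray
  db gray
    db→auth: auth black — skip
    db→lexer: lexer black — skip
  db black
  io gray
    io→core: core black — skip
  io black
opt black
net gray
  codegen gray
    codegen→opt: opt black — skip
    utils gray
      parser gray
        parser→cache: cache black — skip
        parser→db: db black — skip
      parser black
      utils→ast: ast black — skip
    utils black
    codegen→lexer: lexer black — skip
  codegen black
net black
Every edge goes to a white or black vertex — no back edge, so the graph is acyclic.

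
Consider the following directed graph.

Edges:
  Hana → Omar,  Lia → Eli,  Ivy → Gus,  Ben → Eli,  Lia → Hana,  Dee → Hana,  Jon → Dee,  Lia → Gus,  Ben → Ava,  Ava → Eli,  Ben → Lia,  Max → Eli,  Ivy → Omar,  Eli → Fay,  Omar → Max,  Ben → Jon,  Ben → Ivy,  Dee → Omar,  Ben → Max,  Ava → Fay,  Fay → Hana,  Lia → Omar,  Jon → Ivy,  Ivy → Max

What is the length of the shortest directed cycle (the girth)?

5

For each vertex v, BFS finds the shortest path from v back to v.
The shortest such closed walk is Max → Eli → Fay → Hana → Omar → Max, length 5.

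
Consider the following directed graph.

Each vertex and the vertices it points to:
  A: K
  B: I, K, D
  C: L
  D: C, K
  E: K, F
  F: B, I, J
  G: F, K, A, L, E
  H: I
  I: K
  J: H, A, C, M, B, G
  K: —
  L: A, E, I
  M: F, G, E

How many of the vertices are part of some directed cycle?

9

A vertex is on a directed cycle iff it belongs to a strongly connected component of size ≥ 2 (or has a self-loop).
The vertices on cycles are {B, C, D, E, F, G, J, L, M} — 9 in total.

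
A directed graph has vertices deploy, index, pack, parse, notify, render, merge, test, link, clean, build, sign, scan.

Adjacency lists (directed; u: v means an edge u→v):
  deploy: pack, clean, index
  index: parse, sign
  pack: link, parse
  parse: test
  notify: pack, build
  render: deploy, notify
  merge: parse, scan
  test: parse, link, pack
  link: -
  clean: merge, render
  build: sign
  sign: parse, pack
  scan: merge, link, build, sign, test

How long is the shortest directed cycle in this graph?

2

For each vertex v, BFS finds the shortest path from v back to v.
The shortest such closed walk is merge → scan → merge, length 2.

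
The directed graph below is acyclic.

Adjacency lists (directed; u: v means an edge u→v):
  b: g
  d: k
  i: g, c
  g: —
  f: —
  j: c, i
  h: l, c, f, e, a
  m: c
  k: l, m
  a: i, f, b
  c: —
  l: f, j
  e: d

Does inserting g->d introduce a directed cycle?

Yes

Adding g→d creates a cycle iff d can already reach g.
Path from d: d → k → l → j → i → g.
So d → … → g → d is a cycle.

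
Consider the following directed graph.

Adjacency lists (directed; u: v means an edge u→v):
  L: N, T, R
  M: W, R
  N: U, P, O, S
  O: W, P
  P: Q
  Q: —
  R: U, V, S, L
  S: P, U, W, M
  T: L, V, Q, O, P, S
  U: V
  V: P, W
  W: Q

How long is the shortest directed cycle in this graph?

2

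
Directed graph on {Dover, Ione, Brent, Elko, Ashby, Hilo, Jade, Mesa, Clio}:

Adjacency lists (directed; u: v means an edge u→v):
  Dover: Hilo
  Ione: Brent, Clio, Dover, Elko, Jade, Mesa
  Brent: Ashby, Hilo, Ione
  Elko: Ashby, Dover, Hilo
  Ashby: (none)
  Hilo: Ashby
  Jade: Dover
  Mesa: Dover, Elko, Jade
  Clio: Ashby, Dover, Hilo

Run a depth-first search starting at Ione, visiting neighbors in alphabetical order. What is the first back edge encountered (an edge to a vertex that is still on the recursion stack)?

DFS from Ione (visiting neighbors in alphabetical order); mark gray on enter, black on exit:
Ione gray
  Brent gray
    Ashby gray
    Ashby black
    Hilo gray
      Hilo→Ashby: Ashby black — skip
    Hilo black
    Brent→Ione: Ione is gray → back edge
First back edge: Brent → Ione.

Brent→Ione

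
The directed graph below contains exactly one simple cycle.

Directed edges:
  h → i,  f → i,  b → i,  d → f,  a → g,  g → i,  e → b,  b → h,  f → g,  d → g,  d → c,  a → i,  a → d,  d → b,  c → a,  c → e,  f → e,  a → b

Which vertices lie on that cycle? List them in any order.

DFS with gray/black marking from d:
d gray
  g gray
    i gray
    i black
  g black
  f gray
    f→g: g black — skip
    e gray
      b gray
        b→i: i black — skip
        h gray
          h→i: i black — skip
        h black
      b black
    e black
    f→i: i black — skip
  f black
  d→b: b black — skip
  c gray
    a gray
      a→g: g black — skip
      a→b: b black — skip
      a→i: i black — skip
      a→d: d is gray → back edge
Back edge closes the cycle d → c → a → d; its vertices are {a, c, d}.

a, c, d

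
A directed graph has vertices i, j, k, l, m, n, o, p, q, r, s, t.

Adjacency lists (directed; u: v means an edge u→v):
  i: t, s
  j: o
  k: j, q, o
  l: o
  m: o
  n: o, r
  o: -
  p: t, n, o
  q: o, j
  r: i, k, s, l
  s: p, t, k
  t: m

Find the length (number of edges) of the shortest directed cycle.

4

For each vertex v, BFS finds the shortest path from v back to v.
The shortest such closed walk is r → s → p → n → r, length 4.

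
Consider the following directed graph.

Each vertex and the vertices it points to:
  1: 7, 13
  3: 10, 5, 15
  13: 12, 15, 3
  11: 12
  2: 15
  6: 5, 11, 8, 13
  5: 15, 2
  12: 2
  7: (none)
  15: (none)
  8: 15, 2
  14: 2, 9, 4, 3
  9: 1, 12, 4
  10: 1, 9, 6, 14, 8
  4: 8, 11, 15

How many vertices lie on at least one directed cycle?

7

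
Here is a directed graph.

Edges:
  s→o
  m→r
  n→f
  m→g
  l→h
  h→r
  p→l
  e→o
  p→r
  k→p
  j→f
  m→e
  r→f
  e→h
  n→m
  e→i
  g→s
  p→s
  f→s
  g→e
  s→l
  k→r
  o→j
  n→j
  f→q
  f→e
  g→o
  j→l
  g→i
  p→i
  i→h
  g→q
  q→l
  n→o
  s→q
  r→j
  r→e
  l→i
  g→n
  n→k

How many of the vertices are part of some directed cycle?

A vertex is on a directed cycle iff it belongs to a strongly connected component of size ≥ 2 (or has a self-loop).
The vertices on cycles are {e, f, g, h, i, j, l, m, n, o, q, r, s} — 13 in total.

13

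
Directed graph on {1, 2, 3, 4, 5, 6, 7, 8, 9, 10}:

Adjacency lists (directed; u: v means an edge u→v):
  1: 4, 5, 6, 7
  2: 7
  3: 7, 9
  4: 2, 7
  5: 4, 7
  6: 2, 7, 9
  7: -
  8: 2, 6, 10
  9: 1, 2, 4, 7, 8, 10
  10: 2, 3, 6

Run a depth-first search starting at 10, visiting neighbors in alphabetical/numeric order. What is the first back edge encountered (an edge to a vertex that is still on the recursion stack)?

DFS from 10 (visiting neighbors in alphabetical/numeric order); mark gray on enter, black on exit:
10 gray
  2 gray
    7 gray
    7 black
  2 black
  3 gray
    3→7: 7 black — skip
    9 gray
      1 gray
        4 gray
          4→2: 2 black — skip
          4→7: 7 black — skip
        4 black
        5 gray
          5→4: 4 black — skip
          5→7: 7 black — skip
        5 black
        6 gray
          6→2: 2 black — skip
          6→7: 7 black — skip
          6→9: 9 is gray → back edge
First back edge: 6 → 9.

6→9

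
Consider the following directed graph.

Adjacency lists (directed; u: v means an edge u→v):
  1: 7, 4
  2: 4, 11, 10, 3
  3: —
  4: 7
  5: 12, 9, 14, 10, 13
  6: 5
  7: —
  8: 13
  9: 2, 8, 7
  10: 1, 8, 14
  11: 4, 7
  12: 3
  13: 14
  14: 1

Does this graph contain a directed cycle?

No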